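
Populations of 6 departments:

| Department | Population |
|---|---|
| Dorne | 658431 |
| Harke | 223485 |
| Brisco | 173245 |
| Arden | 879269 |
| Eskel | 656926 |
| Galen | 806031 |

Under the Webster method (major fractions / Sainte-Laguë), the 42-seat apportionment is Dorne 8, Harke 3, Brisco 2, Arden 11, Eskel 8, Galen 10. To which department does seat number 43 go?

Dorne

Priority for the next seat is population ÷ (current seats + 0.5).
Priorities: Dorne 77462.471, Harke 63852.857, Brisco 69298.000, Arden 76458.174, Eskel 77285.412, Galen 76764.857.
Highest priority: Dorne.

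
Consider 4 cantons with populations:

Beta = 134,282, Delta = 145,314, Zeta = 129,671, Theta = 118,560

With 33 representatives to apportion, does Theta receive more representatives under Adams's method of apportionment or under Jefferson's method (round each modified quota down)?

Adams: Beta 8, Delta 9, Zeta 8, Theta 8.
Jefferson: Beta 9, Delta 9, Zeta 8, Theta 7.
Theta gets 8 under Adams and 7 under Jefferson.

Adams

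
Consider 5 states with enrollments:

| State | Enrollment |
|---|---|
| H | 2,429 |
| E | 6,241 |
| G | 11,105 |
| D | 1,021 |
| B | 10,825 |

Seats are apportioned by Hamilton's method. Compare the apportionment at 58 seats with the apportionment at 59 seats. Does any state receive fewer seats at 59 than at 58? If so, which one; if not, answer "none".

At 58 seats: H 5, E 11, G 20, D 2, B 20.
At 59 seats: H 4, E 12, G 21, D 2, B 20.
H drops from 5 to 4.

H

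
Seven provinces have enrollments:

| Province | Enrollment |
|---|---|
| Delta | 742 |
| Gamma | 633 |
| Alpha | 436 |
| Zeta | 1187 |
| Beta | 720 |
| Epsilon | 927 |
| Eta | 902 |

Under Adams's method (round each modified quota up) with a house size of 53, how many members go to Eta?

9

Standard divisor 5547/53 ≈ 104.66; standard quotas: Delta 7.090, Gamma 6.048, Alpha 4.166, Zeta 11.341, Beta 6.879, Epsilon 8.857, Eta 8.618.
Rounding up gives 8, 7, 5, 12, 7, 9, 9 = 57 seats, so the divisor must be adjusted.
With modified divisor 110: modified quotas Delta 6.745, Gamma 5.755, Alpha 3.964, Zeta 10.791, Beta 6.545, Epsilon 8.427, Eta 8.200.
Rounding up: Delta 7, Gamma 6, Alpha 4, Zeta 11, Beta 7, Epsilon 9, Eta 9 (total 53).
Eta receives 9.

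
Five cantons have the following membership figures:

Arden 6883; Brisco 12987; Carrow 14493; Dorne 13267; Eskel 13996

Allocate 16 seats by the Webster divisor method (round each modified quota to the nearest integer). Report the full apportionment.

Arden=2, Brisco=3, Carrow=4, Dorne=3, Eskel=4

Standard divisor 61626/16 ≈ 3851.625; standard quotas: Arden 1.787, Brisco 3.372, Carrow 3.763, Dorne 3.445, Eskel 3.634.
Rounding to the nearest integer gives Arden 2, Brisco 3, Carrow 4, Dorne 3, Eskel 4 — total 16, matching the house size, so no adjustment is needed.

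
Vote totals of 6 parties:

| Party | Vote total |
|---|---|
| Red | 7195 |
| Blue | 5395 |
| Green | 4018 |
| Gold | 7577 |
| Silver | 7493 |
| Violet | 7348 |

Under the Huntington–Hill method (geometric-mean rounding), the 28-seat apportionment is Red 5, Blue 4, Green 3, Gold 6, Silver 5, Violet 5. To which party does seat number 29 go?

Silver

Priority for the next seat is population ÷ (√(s·(s+1))).
Priorities: Red 1313.621, Blue 1206.359, Green 1159.897, Gold 1169.156, Silver 1368.028, Violet 1341.555.
Highest priority: Silver.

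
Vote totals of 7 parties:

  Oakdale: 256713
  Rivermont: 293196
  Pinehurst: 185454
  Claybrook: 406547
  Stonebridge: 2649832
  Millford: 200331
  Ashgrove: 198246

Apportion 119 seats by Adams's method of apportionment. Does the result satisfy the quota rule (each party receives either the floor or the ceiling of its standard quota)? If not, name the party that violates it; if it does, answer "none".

Stonebridge

Standard quotas: Oakdale 7.290, Rivermont 8.326, Pinehurst 5.267, Claybrook 11.545, Stonebridge 75.252, Millford 5.689, Ashgrove 5.630.
Adams allocation: Oakdale 8, Rivermont 8, Pinehurst 6, Claybrook 12, Stonebridge 73, Millford 6, Ashgrove 6.
Stonebridge has quota 75.252 (lower 75, upper 76) but receives 73 — outside the quota interval.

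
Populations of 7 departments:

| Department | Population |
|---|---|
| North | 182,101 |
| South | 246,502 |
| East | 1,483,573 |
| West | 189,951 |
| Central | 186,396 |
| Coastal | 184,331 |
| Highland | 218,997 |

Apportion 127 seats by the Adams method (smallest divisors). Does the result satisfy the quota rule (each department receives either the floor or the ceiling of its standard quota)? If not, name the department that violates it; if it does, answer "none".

East

Standard quotas: North 8.591, South 11.630, East 69.994, West 8.962, Central 8.794, Coastal 8.697, Highland 10.332.
Adams allocation: North 9, South 12, East 68, West 9, Central 9, Coastal 9, Highland 11.
East has quota 69.994 (lower 69, upper 70) but receives 68 — outside the quota interval.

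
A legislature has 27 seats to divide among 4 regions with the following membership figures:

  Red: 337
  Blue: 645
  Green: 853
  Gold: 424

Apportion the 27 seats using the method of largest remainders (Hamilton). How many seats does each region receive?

The standard divisor is 2259/27 ≈ 83.667.
Standard quotas: Red 4.028, Blue 7.709, Green 10.195, Gold 5.068.
Lower quotas: Red 4, Blue 7, Green 10, Gold 5 (sum 26, leaving 1 seat).
Remainders in descending order: Blue 0.709, Green 0.195, Gold 0.068, Red 0.028.
The surplus seat goes to Blue.

Red=4, Blue=8, Green=10, Gold=5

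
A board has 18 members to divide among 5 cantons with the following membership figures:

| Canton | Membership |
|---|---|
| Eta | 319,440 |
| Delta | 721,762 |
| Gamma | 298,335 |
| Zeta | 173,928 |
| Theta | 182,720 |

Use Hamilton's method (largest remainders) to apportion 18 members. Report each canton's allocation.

The standard divisor is 1696185/18 ≈ 94232.5.
Standard quotas: Eta 3.3899, Delta 7.6594, Gamma 3.1659, Zeta 1.8457, Theta 1.9390.
Lower quotas: Eta 3, Delta 7, Gamma 3, Zeta 1, Theta 1 (sum 15, leaving 3 seats).
Remainders in descending order: Theta 0.9390, Zeta 0.8457, Delta 0.6594, Eta 0.3899, Gamma 0.1659.
The surplus seats go to Theta, Zeta, Delta.

Eta=3, Delta=8, Gamma=3, Zeta=2, Theta=2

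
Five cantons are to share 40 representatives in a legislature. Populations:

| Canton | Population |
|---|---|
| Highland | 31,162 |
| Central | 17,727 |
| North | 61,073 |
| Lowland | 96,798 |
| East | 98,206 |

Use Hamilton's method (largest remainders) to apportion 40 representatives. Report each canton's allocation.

Highland=4, Central=2, North=8, Lowland=13, East=13

The standard divisor is 304966/40 ≈ 7624.15.
Standard quotas: Highland 4.0873, Central 2.3251, North 8.0105, Lowland 12.6962, East 12.8809.
Lower quotas: Highland 4, Central 2, North 8, Lowland 12, East 12 (sum 38, leaving 2 seats).
Remainders in descending order: East 0.8809, Lowland 0.6962, Central 0.3251, Highland 0.0873, North 0.0105.
The surplus seats go to East, Lowland.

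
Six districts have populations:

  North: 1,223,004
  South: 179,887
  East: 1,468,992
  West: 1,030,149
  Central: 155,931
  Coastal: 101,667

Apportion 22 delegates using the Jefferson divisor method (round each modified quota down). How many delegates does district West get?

Standard divisor 4159630/22 ≈ 189074.091; standard quotas: North 6.468, South 0.951, East 7.769, West 5.448, Central 0.825, Coastal 0.538.
Rounding down gives 6, 0, 7, 5, 0, 0 = 18 seats, so the divisor must be adjusted.
With modified divisor 167500: modified quotas North 7.302, South 1.074, East 8.770, West 6.150, Central 0.931, Coastal 0.607.
Rounding down: North 7, South 1, East 8, West 6, Central 0, Coastal 0 (total 22).
West receives 6.

6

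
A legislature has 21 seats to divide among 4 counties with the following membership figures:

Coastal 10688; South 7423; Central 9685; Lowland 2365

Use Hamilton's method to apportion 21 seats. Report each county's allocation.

Coastal: 7, South: 5, Central: 7, Lowland: 2

Standard divisor: 30161 ÷ 21 ≈ 1436.238.
Standard quotas: Coastal 7.4417, South 5.1684, Central 6.7433, Lowland 1.6467.
Lower quotas: Coastal 7, South 5, Central 6, Lowland 1 (sum 19, leaving 2 seats).
Remainders in descending order: Central 0.7433, Lowland 0.6467, Coastal 0.4417, South 0.1684.
Largest remainders: Central, Lowland receive the extra seats.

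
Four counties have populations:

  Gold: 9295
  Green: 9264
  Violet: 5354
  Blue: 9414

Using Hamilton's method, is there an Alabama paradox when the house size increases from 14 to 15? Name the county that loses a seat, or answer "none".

At 14 seats: Gold 4, Green 4, Violet 2, Blue 4.
At 15 seats: Gold 4, Green 4, Violet 3, Blue 4.
No county's allocation decreased.

none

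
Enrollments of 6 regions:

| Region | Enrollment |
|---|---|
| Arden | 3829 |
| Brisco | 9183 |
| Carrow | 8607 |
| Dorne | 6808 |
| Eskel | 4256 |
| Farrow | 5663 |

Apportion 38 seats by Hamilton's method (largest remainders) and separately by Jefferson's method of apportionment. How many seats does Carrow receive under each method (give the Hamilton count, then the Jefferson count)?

8 and 9

Hamilton: Arden 4, Brisco 9, Carrow 8, Dorne 7, Eskel 4, Farrow 6.
Jefferson: Arden 4, Brisco 9, Carrow 9, Dorne 7, Eskel 4, Farrow 5.
Carrow gets 8 under Hamilton and 9 under Jefferson.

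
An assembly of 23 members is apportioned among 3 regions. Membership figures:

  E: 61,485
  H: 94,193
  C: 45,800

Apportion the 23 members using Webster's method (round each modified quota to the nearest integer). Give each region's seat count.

Standard divisor 201478/23 ≈ 8759.913; standard quotas: E 7.019, H 10.753, C 5.228.
Rounding to the nearest integer gives E 7, H 11, C 5 — total 23, matching the house size, so no adjustment is needed.

E 7, H 11, C 5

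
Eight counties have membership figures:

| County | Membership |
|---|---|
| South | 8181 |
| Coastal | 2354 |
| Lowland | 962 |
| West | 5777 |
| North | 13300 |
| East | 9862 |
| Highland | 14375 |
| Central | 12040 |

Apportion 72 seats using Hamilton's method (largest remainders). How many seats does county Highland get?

Total 66851; standard divisor 66851/72 ≈ 928.486.
Standard quotas: South 8.8111, Coastal 2.5353, Lowland 1.0361, West 6.2220, North 14.3244, East 10.6216, Highland 15.4822, Central 12.9673.
Lower quotas: South 8, Coastal 2, Lowland 1, West 6, North 14, East 10, Highland 15, Central 12 (sum 68, leaving 4 seats).
Remainders in descending order: Central 0.9673, South 0.8111, East 0.6216, Coastal 0.5353, Highland 0.4822, North 0.3244, West 0.2220, Lowland 0.0361.
The surplus seats go to Central, South, East, Coastal.
Highland receives 15.

15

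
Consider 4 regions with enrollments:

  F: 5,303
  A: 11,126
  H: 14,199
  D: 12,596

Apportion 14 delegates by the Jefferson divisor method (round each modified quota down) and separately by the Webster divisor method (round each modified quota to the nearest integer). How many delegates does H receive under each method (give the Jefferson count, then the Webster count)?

Jefferson: F 1, A 4, H 5, D 4.
Webster: F 2, A 4, H 4, D 4.
H gets 5 under Jefferson and 4 under Webster.

5 and 4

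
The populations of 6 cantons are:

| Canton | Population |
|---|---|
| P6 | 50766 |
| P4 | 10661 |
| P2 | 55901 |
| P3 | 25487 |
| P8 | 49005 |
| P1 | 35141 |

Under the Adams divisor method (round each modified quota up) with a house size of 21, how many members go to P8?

4

Standard divisor 226961/21 ≈ 10807.667; standard quotas: P6 4.697, P4 0.986, P2 5.172, P3 2.358, P8 4.534, P1 3.251.
Rounding up gives 5, 1, 6, 3, 5, 4 = 24 seats, so the divisor must be adjusted.
With modified divisor 12500: modified quotas P6 4.061, P4 0.853, P2 4.472, P3 2.039, P8 3.920, P1 2.811.
Rounding up: P6 5, P4 1, P2 5, P3 3, P8 4, P1 3 (total 21).
P8 receives 4.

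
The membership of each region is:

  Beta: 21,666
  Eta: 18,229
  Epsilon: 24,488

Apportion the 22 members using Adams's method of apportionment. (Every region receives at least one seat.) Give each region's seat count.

Beta: 8, Eta: 6, Epsilon: 8

Standard divisor 64383/22 ≈ 2926.5; standard quotas: Beta 7.403, Eta 6.229, Epsilon 8.368.
Rounding up gives 8, 7, 9 = 24 seats, so the divisor must be adjusted.
With modified divisor 3080: modified quotas Beta 7.034, Eta 5.919, Epsilon 7.951.
Rounding up: Beta 8, Eta 6, Epsilon 8 (total 22).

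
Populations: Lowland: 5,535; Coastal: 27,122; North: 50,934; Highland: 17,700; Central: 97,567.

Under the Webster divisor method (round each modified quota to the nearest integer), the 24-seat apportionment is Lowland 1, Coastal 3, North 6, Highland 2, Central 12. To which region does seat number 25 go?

Priority for the next seat is population ÷ (current seats + 0.5).
Priorities: Lowland 3690.000, Coastal 7749.143, North 7836.000, Highland 7080.000, Central 7805.360.
Highest priority: North.

North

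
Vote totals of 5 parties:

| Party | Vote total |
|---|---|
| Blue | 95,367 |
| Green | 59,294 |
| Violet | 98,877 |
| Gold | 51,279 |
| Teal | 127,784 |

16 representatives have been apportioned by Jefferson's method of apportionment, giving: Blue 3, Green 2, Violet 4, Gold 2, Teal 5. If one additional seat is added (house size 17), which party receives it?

Priority for the next seat is population ÷ (current seats + 1).
Priorities: Blue 23841.750, Green 19764.667, Violet 19775.400, Gold 17093.000, Teal 21297.333.
Highest priority: Blue.

Blue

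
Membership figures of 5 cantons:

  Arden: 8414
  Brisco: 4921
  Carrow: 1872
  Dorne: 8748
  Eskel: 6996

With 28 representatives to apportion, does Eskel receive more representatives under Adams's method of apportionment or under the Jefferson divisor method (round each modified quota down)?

Jefferson

Adams: Arden 7, Brisco 5, Carrow 2, Dorne 8, Eskel 6.
Jefferson: Arden 8, Brisco 4, Carrow 1, Dorne 8, Eskel 7.
Eskel gets 6 under Adams and 7 under Jefferson.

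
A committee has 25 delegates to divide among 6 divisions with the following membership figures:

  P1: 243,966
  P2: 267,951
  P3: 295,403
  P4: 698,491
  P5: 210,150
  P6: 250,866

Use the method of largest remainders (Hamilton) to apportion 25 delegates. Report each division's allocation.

P1 3, P2 3, P3 4, P4 9, P5 3, P6 3

The standard divisor is 1966827/25 ≈ 78673.08.
Standard quotas: P1 3.1010, P2 3.4059, P3 3.7548, P4 8.8784, P5 2.6712, P6 3.1887.
Lower quotas: P1 3, P2 3, P3 3, P4 8, P5 2, P6 3 (sum 22, leaving 3 seats).
Remainders in descending order: P4 0.8784, P3 0.7548, P5 0.6712, P2 0.4059, P6 0.1887, P1 0.1010.
Largest remainders: P4, P3, P5 receive the extra seats.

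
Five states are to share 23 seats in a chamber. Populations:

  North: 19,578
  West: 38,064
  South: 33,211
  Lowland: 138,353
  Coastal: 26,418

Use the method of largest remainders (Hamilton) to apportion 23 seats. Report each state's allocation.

Total 255624; standard divisor 255624/23 ≈ 11114.087.
Standard quotas: North 1.7615, West 3.4248, South 2.9882, Lowland 12.4484, Coastal 2.3770.
Lower quotas: North 1, West 3, South 2, Lowland 12, Coastal 2 (sum 20, leaving 3 seats).
Remainders in descending order: South 0.9882, North 0.7615, Lowland 0.4484, West 0.4248, Coastal 0.3770.
Largest remainders: South, North, Lowland receive the extra seats.

North: 2, West: 3, South: 3, Lowland: 13, Coastal: 2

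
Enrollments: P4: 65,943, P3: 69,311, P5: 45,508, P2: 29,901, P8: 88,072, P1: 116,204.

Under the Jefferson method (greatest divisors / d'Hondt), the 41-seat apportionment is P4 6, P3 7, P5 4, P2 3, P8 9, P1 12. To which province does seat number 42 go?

P4

Priority for the next seat is population ÷ (current seats + 1).
Priorities: P4 9420.429, P3 8663.875, P5 9101.600, P2 7475.250, P8 8807.200, P1 8938.769.
Highest priority: P4.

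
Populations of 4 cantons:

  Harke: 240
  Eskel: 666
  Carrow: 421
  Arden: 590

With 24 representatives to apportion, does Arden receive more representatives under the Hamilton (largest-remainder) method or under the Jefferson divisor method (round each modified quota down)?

Hamilton: Harke 3, Eskel 8, Carrow 5, Arden 8.
Jefferson: Harke 3, Eskel 9, Carrow 5, Arden 7.
Arden gets 8 under Hamilton and 7 under Jefferson.

Hamilton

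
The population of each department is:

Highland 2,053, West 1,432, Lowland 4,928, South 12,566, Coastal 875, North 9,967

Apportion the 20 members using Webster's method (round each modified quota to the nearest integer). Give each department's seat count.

Standard divisor 31821/20 ≈ 1591.05; standard quotas: Highland 1.290, West 0.900, Lowland 3.097, South 7.898, Coastal 0.550, North 6.264.
Rounding to the nearest integer gives Highland 1, West 1, Lowland 3, South 8, Coastal 1, North 6 — total 20, matching the house size, so no adjustment is needed.

Highland 1; West 1; Lowland 3; South 8; Coastal 1; North 6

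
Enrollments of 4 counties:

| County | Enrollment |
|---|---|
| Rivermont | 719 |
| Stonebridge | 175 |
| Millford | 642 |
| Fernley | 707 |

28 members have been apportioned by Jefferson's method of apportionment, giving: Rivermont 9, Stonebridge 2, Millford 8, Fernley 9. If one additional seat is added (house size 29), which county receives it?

Priority for the next seat is population ÷ (current seats + 1).
Priorities: Rivermont 71.900, Stonebridge 58.333, Millford 71.333, Fernley 70.700.
Highest priority: Rivermont.

Rivermont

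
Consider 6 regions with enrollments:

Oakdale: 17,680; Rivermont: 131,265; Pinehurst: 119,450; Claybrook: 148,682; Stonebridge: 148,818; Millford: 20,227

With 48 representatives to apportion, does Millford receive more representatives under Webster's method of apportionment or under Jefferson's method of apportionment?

Webster

Webster: Oakdale 1, Rivermont 11, Pinehurst 10, Claybrook 12, Stonebridge 12, Millford 2.
Jefferson: Oakdale 1, Rivermont 11, Pinehurst 10, Claybrook 12, Stonebridge 13, Millford 1.
Millford gets 2 under Webster and 1 under Jefferson.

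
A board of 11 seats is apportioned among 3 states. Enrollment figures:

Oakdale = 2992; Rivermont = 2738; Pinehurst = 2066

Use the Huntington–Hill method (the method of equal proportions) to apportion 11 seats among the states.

With divisor 730: modified quotas Oakdale 4.099, Rivermont 3.751, Pinehurst 2.830.
Geometric-mean thresholds: Oakdale √(4·5)=4.472, Rivermont √(3·4)=3.464, Pinehurst √(2·3)=2.449.
Each quota rounded against its threshold gives Oakdale 4, Rivermont 4, Pinehurst 3 (total 11).

Oakdale 4; Rivermont 4; Pinehurst 3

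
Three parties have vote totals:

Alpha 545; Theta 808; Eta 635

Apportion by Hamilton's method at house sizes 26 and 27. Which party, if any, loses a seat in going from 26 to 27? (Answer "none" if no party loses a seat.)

none

At 26 seats: Alpha 7, Theta 11, Eta 8.
At 27 seats: Alpha 7, Theta 11, Eta 9.
No party's allocation decreased.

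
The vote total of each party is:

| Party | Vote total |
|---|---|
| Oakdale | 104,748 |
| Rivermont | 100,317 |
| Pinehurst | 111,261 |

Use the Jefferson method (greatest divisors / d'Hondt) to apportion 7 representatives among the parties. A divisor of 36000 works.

With modified divisor 36000: modified quotas Oakdale 2.910, Rivermont 2.787, Pinehurst 3.091.
Rounding down: Oakdale 2, Rivermont 2, Pinehurst 3 (total 7).

Oakdale: 2; Rivermont: 2; Pinehurst: 3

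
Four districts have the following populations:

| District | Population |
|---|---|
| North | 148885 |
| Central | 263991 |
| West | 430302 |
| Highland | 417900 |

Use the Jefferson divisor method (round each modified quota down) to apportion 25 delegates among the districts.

Standard divisor 1261078/25 ≈ 50443.12; standard quotas: North 2.952, Central 5.233, West 8.530, Highland 8.285.
Rounding down gives 2, 5, 8, 8 = 23 seats, so the divisor must be adjusted.
With modified divisor 47100: modified quotas North 3.161, Central 5.605, West 9.136, Highland 8.873.
Rounding down: North 3, Central 5, West 9, Highland 8 (total 25).

North 3; Central 5; West 9; Highland 8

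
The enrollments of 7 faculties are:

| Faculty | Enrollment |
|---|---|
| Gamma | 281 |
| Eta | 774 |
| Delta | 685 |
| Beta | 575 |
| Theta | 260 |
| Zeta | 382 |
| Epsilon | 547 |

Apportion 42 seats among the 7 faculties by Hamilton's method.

Gamma: 3, Eta: 9, Delta: 8, Beta: 7, Theta: 3, Zeta: 5, Epsilon: 7

Total 3504; standard divisor 3504/42 ≈ 83.429.
Standard quotas: Gamma 3.368, Eta 9.277, Delta 8.211, Beta 6.892, Theta 3.116, Zeta 4.579, Epsilon 6.557.
Lower quotas: Gamma 3, Eta 9, Delta 8, Beta 6, Theta 3, Zeta 4, Epsilon 6 (sum 39, leaving 3 seats).
Remainders in descending order: Beta 0.892, Zeta 0.579, Epsilon 0.557, Gamma 0.368, Eta 0.277, Delta 0.211, Theta 0.116.
Largest remainders: Beta, Zeta, Epsilon receive the extra seats.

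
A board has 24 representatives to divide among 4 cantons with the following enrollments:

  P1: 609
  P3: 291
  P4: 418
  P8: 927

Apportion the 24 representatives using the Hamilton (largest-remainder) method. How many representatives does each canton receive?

P1 7, P3 3, P4 4, P8 10

The standard divisor is 2245/24 ≈ 93.542.
Standard quotas: P1 6.510, P3 3.111, P4 4.469, P8 9.910.
Lower quotas: P1 6, P3 3, P4 4, P8 9 (sum 22, leaving 2 seats).
Remainders in descending order: P8 0.910, P1 0.510, P4 0.469, P3 0.111.
The surplus seats go to P8, P1.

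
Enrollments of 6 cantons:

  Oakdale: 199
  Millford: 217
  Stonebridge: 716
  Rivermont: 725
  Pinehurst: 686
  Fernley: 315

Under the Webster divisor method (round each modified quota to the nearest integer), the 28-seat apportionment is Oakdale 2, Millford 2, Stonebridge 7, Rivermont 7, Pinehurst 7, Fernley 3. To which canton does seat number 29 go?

Priority for the next seat is population ÷ (current seats + 0.5).
Priorities: Oakdale 79.600, Millford 86.800, Stonebridge 95.467, Rivermont 96.667, Pinehurst 91.467, Fernley 90.000.
Highest priority: Rivermont.

Rivermont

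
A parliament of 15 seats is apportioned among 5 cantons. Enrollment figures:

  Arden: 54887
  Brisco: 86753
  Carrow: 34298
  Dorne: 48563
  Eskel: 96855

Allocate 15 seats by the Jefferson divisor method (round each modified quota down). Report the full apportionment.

Arden: 3, Brisco: 4, Carrow: 1, Dorne: 2, Eskel: 5

Standard divisor 321356/15 ≈ 21423.733; standard quotas: Arden 2.562, Brisco 4.049, Carrow 1.601, Dorne 2.267, Eskel 4.521.
Rounding down gives 2, 4, 1, 2, 4 = 13 seats, so the divisor must be adjusted.
With modified divisor 17800: modified quotas Arden 3.084, Brisco 4.874, Carrow 1.927, Dorne 2.728, Eskel 5.441.
Rounding down: Arden 3, Brisco 4, Carrow 1, Dorne 2, Eskel 5 (total 15).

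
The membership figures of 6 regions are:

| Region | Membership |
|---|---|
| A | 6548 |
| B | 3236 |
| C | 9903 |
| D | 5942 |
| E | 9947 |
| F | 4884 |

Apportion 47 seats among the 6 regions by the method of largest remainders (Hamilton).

A: 8, B: 4, C: 11, D: 7, E: 11, F: 6

The standard divisor is 40460/47 ≈ 860.851.
Standard quotas: A 7.6064, B 3.7591, C 11.5037, D 6.9025, E 11.5548, F 5.6735.
Lower quotas: A 7, B 3, C 11, D 6, E 11, F 5 (sum 43, leaving 4 seats).
Remainders in descending order: D 0.9025, B 0.7591, F 0.6735, A 0.6064, E 0.5548, C 0.5037.
Largest remainders: D, B, F, A receive the extra seats.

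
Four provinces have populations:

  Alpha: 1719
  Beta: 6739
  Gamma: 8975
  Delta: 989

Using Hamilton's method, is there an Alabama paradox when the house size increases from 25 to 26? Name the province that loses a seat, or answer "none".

At 25 seats: Alpha 2, Beta 9, Gamma 12, Delta 2.
At 26 seats: Alpha 2, Beta 10, Gamma 13, Delta 1.
Delta drops from 2 to 1.

Delta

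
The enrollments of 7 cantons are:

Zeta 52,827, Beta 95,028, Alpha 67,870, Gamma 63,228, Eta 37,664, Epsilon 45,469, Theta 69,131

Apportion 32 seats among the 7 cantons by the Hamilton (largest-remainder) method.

The standard divisor is 431217/32 ≈ 13475.531.
Standard quotas: Zeta 3.9202, Beta 7.0519, Alpha 5.0365, Gamma 4.6921, Eta 2.7950, Epsilon 3.3742, Theta 5.1301.
Lower quotas: Zeta 3, Beta 7, Alpha 5, Gamma 4, Eta 2, Epsilon 3, Theta 5 (sum 29, leaving 3 seats).
Remainders in descending order: Zeta 0.9202, Eta 0.7950, Gamma 0.6921, Epsilon 0.3742, Theta 0.1301, Beta 0.0519, Alpha 0.0365.
The surplus seats go to Zeta, Eta, Gamma.

Zeta=4, Beta=7, Alpha=5, Gamma=5, Eta=3, Epsilon=3, Theta=5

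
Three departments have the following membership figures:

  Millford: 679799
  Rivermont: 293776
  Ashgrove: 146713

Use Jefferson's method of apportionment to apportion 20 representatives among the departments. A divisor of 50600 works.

Millford 13; Rivermont 5; Ashgrove 2

With modified divisor 50600: modified quotas Millford 13.435, Rivermont 5.806, Ashgrove 2.899.
Rounding down: Millford 13, Rivermont 5, Ashgrove 2 (total 20).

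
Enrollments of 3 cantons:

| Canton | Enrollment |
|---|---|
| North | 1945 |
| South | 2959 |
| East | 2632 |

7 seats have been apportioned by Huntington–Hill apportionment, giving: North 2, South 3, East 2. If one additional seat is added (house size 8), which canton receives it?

Priority for the next seat is population ÷ (√(s·(s+1))).
Priorities: North 794.043, South 854.190, East 1074.510.
Highest priority: East.

East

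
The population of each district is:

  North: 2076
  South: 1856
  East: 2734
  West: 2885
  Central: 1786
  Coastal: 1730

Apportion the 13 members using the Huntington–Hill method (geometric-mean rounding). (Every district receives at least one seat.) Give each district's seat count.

North 2; South 2; East 2; West 3; Central 2; Coastal 2

With divisor 1147: modified quotas North 1.810, South 1.618, East 2.384, West 2.515, Central 1.557, Coastal 1.508.
Geometric-mean thresholds: North √(1·2)=1.414, South √(1·2)=1.414, East √(2·3)=2.449, West √(2·3)=2.449, Central √(1·2)=1.414, Coastal √(1·2)=1.414.
Each quota rounded against its threshold gives North 2, South 2, East 2, West 3, Central 2, Coastal 2 (total 13).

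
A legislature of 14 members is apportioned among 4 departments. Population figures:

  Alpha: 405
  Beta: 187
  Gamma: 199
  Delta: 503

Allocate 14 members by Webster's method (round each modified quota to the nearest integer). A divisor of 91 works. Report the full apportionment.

With modified divisor 91: modified quotas Alpha 4.451, Beta 2.055, Gamma 2.187, Delta 5.527.
Rounding to the nearest integer: Alpha 4, Beta 2, Gamma 2, Delta 6 (total 14).

Alpha=4, Beta=2, Gamma=2, Delta=6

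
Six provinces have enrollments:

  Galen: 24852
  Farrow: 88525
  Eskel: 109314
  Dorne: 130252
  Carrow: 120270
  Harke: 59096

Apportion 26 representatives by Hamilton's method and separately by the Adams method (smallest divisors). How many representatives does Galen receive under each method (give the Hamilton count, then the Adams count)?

Hamilton: Galen 1, Farrow 4, Eskel 5, Dorne 7, Carrow 6, Harke 3.
Adams: Galen 2, Farrow 4, Eskel 5, Dorne 6, Carrow 6, Harke 3.
Galen gets 1 under Hamilton and 2 under Adams.

1 and 2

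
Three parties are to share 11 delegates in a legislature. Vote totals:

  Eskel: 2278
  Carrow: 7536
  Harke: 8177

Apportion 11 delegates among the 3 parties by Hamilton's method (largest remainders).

Standard divisor: 17991 ÷ 11 ≈ 1635.545.
Standard quotas: Eskel 1.3928, Carrow 4.6076, Harke 4.9996.
Lower quotas: Eskel 1, Carrow 4, Harke 4 (sum 9, leaving 2 seats).
Remainders in descending order: Harke 0.9996, Carrow 0.6076, Eskel 0.3928.
Largest remainders: Harke, Carrow receive the extra seats.

Eskel: 1, Carrow: 5, Harke: 5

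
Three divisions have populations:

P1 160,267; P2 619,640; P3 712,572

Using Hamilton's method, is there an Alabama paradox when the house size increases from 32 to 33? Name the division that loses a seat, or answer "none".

P1

At 32 seats: P1 4, P2 13, P3 15.
At 33 seats: P1 3, P2 14, P3 16.
P1 drops from 4 to 3.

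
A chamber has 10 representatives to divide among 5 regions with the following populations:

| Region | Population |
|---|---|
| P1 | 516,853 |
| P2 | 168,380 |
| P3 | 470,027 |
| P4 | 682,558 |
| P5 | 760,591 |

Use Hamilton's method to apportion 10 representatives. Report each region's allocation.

P1=2, P2=1, P3=2, P4=2, P5=3

Standard divisor: 2598409 ÷ 10 ≈ 259840.9.
Standard quotas: P1 1.9891, P2 0.6480, P3 1.8089, P4 2.6268, P5 2.9271.
Lower quotas: P1 1, P2 0, P3 1, P4 2, P5 2 (sum 6, leaving 4 seats).
Remainders in descending order: P1 0.9891, P5 0.9271, P3 0.8089, P2 0.6480, P4 0.6268.
The surplus seats go to P1, P5, P3, P2.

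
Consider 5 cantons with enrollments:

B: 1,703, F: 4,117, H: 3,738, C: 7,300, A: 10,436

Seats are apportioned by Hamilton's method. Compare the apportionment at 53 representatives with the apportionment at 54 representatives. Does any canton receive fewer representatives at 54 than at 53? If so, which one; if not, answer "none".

At 53 seats: B 4, F 8, H 7, C 14, A 20.
At 54 seats: B 3, F 8, H 7, C 15, A 21.
B drops from 4 to 3.

B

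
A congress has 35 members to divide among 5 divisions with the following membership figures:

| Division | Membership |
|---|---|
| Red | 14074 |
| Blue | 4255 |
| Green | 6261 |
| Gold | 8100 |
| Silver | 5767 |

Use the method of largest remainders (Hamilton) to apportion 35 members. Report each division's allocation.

Total 38457; standard divisor 38457/35 ≈ 1098.771.
Standard quotas: Red 12.8089, Blue 3.8725, Green 5.6982, Gold 7.3719, Silver 5.2486.
Lower quotas: Red 12, Blue 3, Green 5, Gold 7, Silver 5 (sum 32, leaving 3 seats).
Remainders in descending order: Blue 0.8725, Red 0.8089, Green 0.6982, Gold 0.3719, Silver 0.2486.
Largest remainders: Blue, Red, Green receive the extra seats.

Red 13, Blue 4, Green 6, Gold 7, Silver 5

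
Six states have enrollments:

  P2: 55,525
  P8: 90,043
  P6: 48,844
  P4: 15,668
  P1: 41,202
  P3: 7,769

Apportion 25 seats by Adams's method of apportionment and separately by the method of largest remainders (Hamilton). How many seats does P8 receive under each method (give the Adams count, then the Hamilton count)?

8 and 9

Adams: P2 5, P8 8, P6 5, P4 2, P1 4, P3 1.
Hamilton: P2 5, P8 9, P6 5, P4 1, P1 4, P3 1.
P8 gets 8 under Adams and 9 under Hamilton.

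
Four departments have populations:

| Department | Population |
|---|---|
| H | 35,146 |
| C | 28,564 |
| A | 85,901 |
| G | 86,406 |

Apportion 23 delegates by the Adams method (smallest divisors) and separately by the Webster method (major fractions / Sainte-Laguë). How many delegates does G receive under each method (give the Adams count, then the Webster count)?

8 and 9

Adams: H 4, C 3, A 8, G 8.
Webster: H 3, C 3, A 8, G 9.
G gets 8 under Adams and 9 under Webster.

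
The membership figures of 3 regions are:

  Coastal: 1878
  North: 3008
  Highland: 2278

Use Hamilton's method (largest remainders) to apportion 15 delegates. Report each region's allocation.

Total 7164; standard divisor 7164/15 ≈ 477.6.
Standard quotas: Coastal 3.932, North 6.298, Highland 4.770.
Lower quotas: Coastal 3, North 6, Highland 4 (sum 13, leaving 2 seats).
Remainders in descending order: Coastal 0.932, Highland 0.770, North 0.298.
Largest remainders: Coastal, Highland receive the extra seats.

Coastal: 4, North: 6, Highland: 5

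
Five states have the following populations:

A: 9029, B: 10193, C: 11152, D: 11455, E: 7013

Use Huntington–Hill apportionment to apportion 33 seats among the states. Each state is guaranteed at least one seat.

With divisor 1510: modified quotas A 5.979, B 6.750, C 7.385, D 7.586, E 4.644.
Geometric-mean thresholds: A √(5·6)=5.477, B √(6·7)=6.481, C √(7·8)=7.483, D √(7·8)=7.483, E √(4·5)=4.472.
Each quota rounded against its threshold gives A 6, B 7, C 7, D 8, E 5 (total 33).

A: 6, B: 7, C: 7, D: 8, E: 5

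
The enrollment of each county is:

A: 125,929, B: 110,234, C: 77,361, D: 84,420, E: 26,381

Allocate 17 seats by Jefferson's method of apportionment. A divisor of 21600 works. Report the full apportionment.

With modified divisor 21600: modified quotas A 5.830, B 5.103, C 3.582, D 3.908, E 1.221.
Rounding down: A 5, B 5, C 3, D 3, E 1 (total 17).

A: 5, B: 5, C: 3, D: 3, E: 1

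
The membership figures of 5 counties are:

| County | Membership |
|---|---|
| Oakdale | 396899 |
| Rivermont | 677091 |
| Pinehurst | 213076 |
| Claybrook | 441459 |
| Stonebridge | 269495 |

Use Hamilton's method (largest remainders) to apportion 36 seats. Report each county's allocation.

Oakdale 7, Rivermont 12, Pinehurst 4, Claybrook 8, Stonebridge 5

Total 1998020; standard divisor 1998020/36 ≈ 55500.556.
Standard quotas: Oakdale 7.1513, Rivermont 12.1997, Pinehurst 3.8392, Claybrook 7.9541, Stonebridge 4.8557.
Lower quotas: Oakdale 7, Rivermont 12, Pinehurst 3, Claybrook 7, Stonebridge 4 (sum 33, leaving 3 seats).
Remainders in descending order: Claybrook 0.9541, Stonebridge 0.8557, Pinehurst 0.8392, Rivermont 0.1997, Oakdale 0.1513.
Largest remainders: Claybrook, Stonebridge, Pinehurst receive the extra seats.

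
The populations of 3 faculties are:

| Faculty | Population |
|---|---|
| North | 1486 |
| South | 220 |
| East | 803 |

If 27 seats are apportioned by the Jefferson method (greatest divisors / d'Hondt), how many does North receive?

16

Standard divisor 2509/27 ≈ 92.926; standard quotas: North 15.991, South 2.367, East 8.641.
Rounding down gives 15, 2, 8 = 25 seats, so the divisor must be adjusted.
With modified divisor 88: modified quotas North 16.886, South 2.500, East 9.125.
Rounding down: North 16, South 2, East 9 (total 27).
North receives 16.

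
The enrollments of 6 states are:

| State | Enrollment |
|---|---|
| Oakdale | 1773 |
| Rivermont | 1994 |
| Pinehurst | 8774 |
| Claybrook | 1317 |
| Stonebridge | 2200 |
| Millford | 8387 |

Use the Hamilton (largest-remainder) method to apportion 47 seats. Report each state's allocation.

Total 24445; standard divisor 24445/47 ≈ 520.106.
Standard quotas: Oakdale 3.4089, Rivermont 3.8338, Pinehurst 16.8696, Claybrook 2.5322, Stonebridge 4.2299, Millford 16.1255.
Lower quotas: Oakdale 3, Rivermont 3, Pinehurst 16, Claybrook 2, Stonebridge 4, Millford 16 (sum 44, leaving 3 seats).
Remainders in descending order: Pinehurst 0.8696, Rivermont 0.8338, Claybrook 0.5322, Oakdale 0.4089, Stonebridge 0.2299, Millford 0.1255.
Largest remainders: Pinehurst, Rivermont, Claybrook receive the extra seats.

Oakdale=3, Rivermont=4, Pinehurst=17, Claybrook=3, Stonebridge=4, Millford=16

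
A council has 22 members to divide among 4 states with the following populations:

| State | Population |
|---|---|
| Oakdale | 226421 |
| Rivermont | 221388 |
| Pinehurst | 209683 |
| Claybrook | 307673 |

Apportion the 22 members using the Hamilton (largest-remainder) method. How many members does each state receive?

Total 965165; standard divisor 965165/22 ≈ 43871.136.
Standard quotas: Oakdale 5.1610, Rivermont 5.0463, Pinehurst 4.7795, Claybrook 7.0131.
Lower quotas: Oakdale 5, Rivermont 5, Pinehurst 4, Claybrook 7 (sum 21, leaving 1 seat).
Remainders in descending order: Pinehurst 0.7795, Oakdale 0.1610, Rivermont 0.0463, Claybrook 0.0131.
Largest remainder: Pinehurst receives the extra seat.

Oakdale: 5; Rivermont: 5; Pinehurst: 5; Claybrook: 7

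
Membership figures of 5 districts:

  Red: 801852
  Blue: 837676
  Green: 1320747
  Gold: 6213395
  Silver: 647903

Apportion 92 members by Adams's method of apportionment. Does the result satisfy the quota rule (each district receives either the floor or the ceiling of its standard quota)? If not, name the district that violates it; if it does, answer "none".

Standard quotas: Red 7.511, Blue 7.847, Green 12.372, Gold 58.202, Silver 6.069.
Adams allocation: Red 8, Blue 8, Green 13, Gold 57, Silver 6.
Gold has quota 58.202 (lower 58, upper 59) but receives 57 — outside the quota interval.

Gold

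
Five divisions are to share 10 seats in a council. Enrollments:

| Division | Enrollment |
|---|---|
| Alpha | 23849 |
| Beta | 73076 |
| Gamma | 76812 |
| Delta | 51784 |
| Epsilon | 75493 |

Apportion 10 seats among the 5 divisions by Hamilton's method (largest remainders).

Alpha: 1; Beta: 2; Gamma: 3; Delta: 2; Epsilon: 2

Total 301014; standard divisor 301014/10 ≈ 30101.4.
Standard quotas: Alpha 0.7923, Beta 2.4277, Gamma 2.5518, Delta 1.7203, Epsilon 2.5080.
Lower quotas: Alpha 0, Beta 2, Gamma 2, Delta 1, Epsilon 2 (sum 7, leaving 3 seats).
Remainders in descending order: Alpha 0.7923, Delta 0.7203, Gamma 0.5518, Epsilon 0.5080, Beta 0.4277.
Largest remainders: Alpha, Delta, Gamma receive the extra seats.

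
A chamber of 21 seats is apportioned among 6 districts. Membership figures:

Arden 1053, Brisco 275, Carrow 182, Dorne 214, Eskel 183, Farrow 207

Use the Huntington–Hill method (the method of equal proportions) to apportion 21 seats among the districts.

Arden: 10; Brisco: 3; Carrow: 2; Dorne: 2; Eskel: 2; Farrow: 2

With divisor 106: modified quotas Arden 9.934, Brisco 2.594, Carrow 1.717, Dorne 2.019, Eskel 1.726, Farrow 1.953.
Geometric-mean thresholds: Arden √(9·10)=9.487, Brisco √(2·3)=2.449, Carrow √(1·2)=1.414, Dorne √(2·3)=2.449, Eskel √(1·2)=1.414, Farrow √(1·2)=1.414.
Each quota rounded against its threshold gives Arden 10, Brisco 3, Carrow 2, Dorne 2, Eskel 2, Farrow 2 (total 21).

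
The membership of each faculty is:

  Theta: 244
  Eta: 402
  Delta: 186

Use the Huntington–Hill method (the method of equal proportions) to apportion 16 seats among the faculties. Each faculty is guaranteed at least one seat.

With divisor 53.7: modified quotas Theta 4.544, Eta 7.486, Delta 3.464.
Geometric-mean thresholds: Theta √(4·5)=4.472, Eta √(7·8)=7.483, Delta √(3·4)=3.464.
Each quota rounded against its threshold gives Theta 5, Eta 8, Delta 3 (total 16).

Theta: 5, Eta: 8, Delta: 3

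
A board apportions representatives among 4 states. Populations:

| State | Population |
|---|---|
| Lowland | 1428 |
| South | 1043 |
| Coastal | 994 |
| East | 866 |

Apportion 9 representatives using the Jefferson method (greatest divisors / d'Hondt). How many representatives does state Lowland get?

Standard divisor 4331/9 ≈ 481.222; standard quotas: Lowland 2.967, South 2.167, Coastal 2.066, East 1.800.
Rounding down gives 2, 2, 2, 1 = 7 seats, so the divisor must be adjusted.
With modified divisor 400: modified quotas Lowland 3.570, South 2.607, Coastal 2.485, East 2.165.
Rounding down: Lowland 3, South 2, Coastal 2, East 2 (total 9).
Lowland receives 3.

3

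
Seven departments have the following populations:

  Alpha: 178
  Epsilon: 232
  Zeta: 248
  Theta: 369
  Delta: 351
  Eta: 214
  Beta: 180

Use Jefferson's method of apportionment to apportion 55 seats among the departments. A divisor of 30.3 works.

Alpha 5; Epsilon 7; Zeta 8; Theta 12; Delta 11; Eta 7; Beta 5

With modified divisor 30.3: modified quotas Alpha 5.875, Epsilon 7.657, Zeta 8.185, Theta 12.178, Delta 11.584, Eta 7.063, Beta 5.941.
Rounding down: Alpha 5, Epsilon 7, Zeta 8, Theta 12, Delta 11, Eta 7, Beta 5 (total 55).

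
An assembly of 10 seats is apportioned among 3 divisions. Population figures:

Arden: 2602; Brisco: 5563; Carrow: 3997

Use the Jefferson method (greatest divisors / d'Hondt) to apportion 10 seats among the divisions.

Standard divisor 12162/10 ≈ 1216.2; standard quotas: Arden 2.139, Brisco 4.574, Carrow 3.286.
Rounding down gives 2, 4, 3 = 9 seats, so the divisor must be adjusted.
With modified divisor 1100: modified quotas Arden 2.365, Brisco 5.057, Carrow 3.634.
Rounding down: Arden 2, Brisco 5, Carrow 3 (total 10).

Arden: 2, Brisco: 5, Carrow: 3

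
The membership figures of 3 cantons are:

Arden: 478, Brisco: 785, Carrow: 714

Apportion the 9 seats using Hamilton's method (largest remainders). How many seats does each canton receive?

Arden: 2, Brisco: 4, Carrow: 3

Total 1977; standard divisor 1977/9 ≈ 219.667.
Standard quotas: Arden 2.176, Brisco 3.574, Carrow 3.250.
Lower quotas: Arden 2, Brisco 3, Carrow 3 (sum 8, leaving 1 seat).
Remainders in descending order: Brisco 0.574, Carrow 0.250, Arden 0.176.
Largest remainder: Brisco receives the extra seat.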